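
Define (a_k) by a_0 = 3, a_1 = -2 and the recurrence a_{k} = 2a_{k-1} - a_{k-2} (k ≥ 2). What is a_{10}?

-47

The ordinary generating function has denominator 1 - 2y + y^2.
Iterating the recurrence: a_0,…,a_{10} = 3, -2, -7, -12, -17, -22, -27, -32, -37, -42, -47.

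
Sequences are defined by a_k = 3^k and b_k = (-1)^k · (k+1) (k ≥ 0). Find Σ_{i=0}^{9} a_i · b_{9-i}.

The convolution is the t^9 coefficient of A(t)B(t).
Σ = 1·(-10) + 3·9 + 9·(-8) + 27·7 + 81·(-6) + 243·5 + 729·(-4) + 2187·3 + 6561·(-2) + 19683·1 = 11069.

11069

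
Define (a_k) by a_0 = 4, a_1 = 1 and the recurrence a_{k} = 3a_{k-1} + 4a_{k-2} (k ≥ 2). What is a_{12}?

The ordinary generating function has denominator 1 - 3y - 4y^2.
Iterating the recurrence: a_0,…,a_{12} = 4, 1, 19, 61, 259, 1021, 4099, 16381, 65539, 262141, 1048579, 4194301, 16777219.

16777219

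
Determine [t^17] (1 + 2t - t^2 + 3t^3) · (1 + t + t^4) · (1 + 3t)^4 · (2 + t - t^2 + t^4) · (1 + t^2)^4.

6404

(1 + 2t - t^2 + 3t^3) has coefficients 1,2,-1,3 for degrees 0…3.
(1 + t + t^4) has coefficients 1,1,0,0,1,0,0,0,0,0,0,0,0,0,0,0,0,0 for degrees 0…17.
Multiplying by (1 + 3t)^4 gives running coefficients 1,13,66,162,190,93,54,108,81,0,0,0,0,0,0,0,0,0 for degrees 0…17.
Multiplying by (2 + t - t^2 + t^4) gives running coefficients 2,27,144,377,477,227,77,339,406,66,-27,108,81,0,0,0,0,0 for degrees 0…17.
Finally multiplying by (1 + t^2)^4, the product of all factors after the first has coefficients 2,27,152,485,1065,1897,2857,3617,4154,4319,4111,3691,3194,2411,1863,1251,784,498 for degrees 0…17.
[t^17] = 1·498 + 2·784 − 1·1251 + 3·1863 = 6404.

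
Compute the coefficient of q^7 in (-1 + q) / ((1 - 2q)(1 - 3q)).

-4246

The denominator gives the recurrence a_n = 5a_(n−1) − 6a_(n−2) for n ≥ 2; the numerator fixes a_0 = -1, a_1 = -4.
Iterating: -1, -4, -14, -46, -146, -454, -1394, -4246, so a_7 = -4246.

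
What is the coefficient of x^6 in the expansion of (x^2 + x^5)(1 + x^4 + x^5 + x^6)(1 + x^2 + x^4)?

(x^2 + x^5) has coefficients 0,0,1,0,0,1 for degrees 0…5.
(1 + x^4 + x^5 + x^6) has coefficients 1,0,0,0,1,1,1 for degrees 0…6.
Finally multiplying by (1 + x^2 + x^4), the product of all factors after the first has coefficients 1,0,1,0,2,1,2 for degrees 0…6.
[x^6] = 1·2 + 1·0 = 2.

2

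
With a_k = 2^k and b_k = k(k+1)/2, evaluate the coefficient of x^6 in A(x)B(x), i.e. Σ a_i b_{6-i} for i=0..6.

The convolution is the x^6 coefficient of A(x)B(x).
Σ = 1·21 + 2·15 + 4·10 + 8·6 + 16·3 + 32·1 + 64·0 = 219.

219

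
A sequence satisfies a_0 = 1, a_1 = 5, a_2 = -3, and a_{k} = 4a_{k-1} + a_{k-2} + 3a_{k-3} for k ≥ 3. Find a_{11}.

The ordinary generating function has denominator 1 - 4q - q^2 - 3q^3.
Iterating the recurrence: a_0,…,a_{11} = 1, 5, -3, -4, -4, -29, -132, -569, -2495, -10945, -47982, -210358.

-210358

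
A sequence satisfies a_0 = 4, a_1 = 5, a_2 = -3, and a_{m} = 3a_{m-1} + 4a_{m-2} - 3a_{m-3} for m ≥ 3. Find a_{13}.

-4422706

The ordinary generating function has denominator 1 - 3q - 4q^2 + 3q^3.
Iterating the recurrence: a_0,…,a_{13} = 4, 5, -3, -1, -30, -85, -372, -1366, -5331, -20341, -78249, -300118, -1152327, -4422706.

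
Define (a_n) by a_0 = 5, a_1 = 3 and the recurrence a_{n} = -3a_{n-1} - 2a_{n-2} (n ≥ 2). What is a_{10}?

-8179

The ordinary generating function has denominator 1 + 3y + 2y^2.
Iterating the recurrence: a_0,…,a_{10} = 5, 3, -19, 51, -115, 243, -499, 1011, -2035, 4083, -8179.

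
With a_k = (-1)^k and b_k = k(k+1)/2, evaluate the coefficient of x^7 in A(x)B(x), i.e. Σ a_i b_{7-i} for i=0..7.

Write out a_i and b_{7-i} for i = 0,…,7 and sum the products.
Σ = 1·28 − 1·21 + 1·15 − 1·10 + 1·6 − 1·3 + 1·1 − 1·0 = 16.

16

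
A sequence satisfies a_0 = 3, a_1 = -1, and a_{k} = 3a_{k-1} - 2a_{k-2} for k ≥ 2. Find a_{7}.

The ordinary generating function has denominator 1 - 3x + 2x^2.
Iterating the recurrence: a_0,…,a_{7} = 3, -1, -9, -25, -57, -121, -249, -505.

-505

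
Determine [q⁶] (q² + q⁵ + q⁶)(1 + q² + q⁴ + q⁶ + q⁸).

2

(q² + q⁵ + q⁶) has coefficients 0,0,1,0,0,1,1 for degrees 0…6.
(1 + q² + q⁴ + q⁶ + q⁸) has coefficients 1,0,1,0,1,0,1 for degrees 0…6.
[q⁶] = 1·1 + 1·0 + 1·1 = 2.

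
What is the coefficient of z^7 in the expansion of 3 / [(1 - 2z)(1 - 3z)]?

The denominator gives the recurrence a_n = 5a_(n−1) − 6a_(n−2) for n ≥ 2; the numerator fixes a_0 = 3, a_1 = 15.
Iterating: 3, 15, 57, 195, 633, 1995, 6177, 18915, so a_7 = 18915.

18915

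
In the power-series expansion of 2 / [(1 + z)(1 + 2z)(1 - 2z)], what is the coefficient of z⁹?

-682

Partial fractions give a closed form: a_n = (-2/3)·(-1)^n + (2)·(-2)^n + (2/3)·2^n.
At n = 9: a_9 = -682.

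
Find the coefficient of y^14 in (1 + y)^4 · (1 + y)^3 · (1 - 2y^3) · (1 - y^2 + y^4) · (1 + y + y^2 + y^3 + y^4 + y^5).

-100

(1 + y)^4 has coefficients 1,4,6,4,1 for degrees 0…4.
(1 + y)^3 has coefficients 1,3,3,1,0,0,0,0,0,0,0,0,0,0,0 for degrees 0…14.
Multiplying by (1 - 2y^3) gives running coefficients 1,3,3,-1,-6,-6,-2,0,0,0,0,0,0,0,0 for degrees 0…14.
Multiplying by (1 - y^2 + y^4) gives running coefficients 1,3,2,-4,-8,-2,7,5,-4,-6,-2,0,0,0,0 for degrees 0…14.
Finally multiplying by (1 + y + y^2 + y^3 + y^4 + y^5), the product of all factors after the first has coefficients 1,4,6,2,-6,-8,-2,0,-6,-8,-2,0,-7,-12,-8 for degrees 0…14.
[y^14] = 1·(-8) + 4·(-12) + 6·(-7) + 4·0 + 1·(-2) = -100.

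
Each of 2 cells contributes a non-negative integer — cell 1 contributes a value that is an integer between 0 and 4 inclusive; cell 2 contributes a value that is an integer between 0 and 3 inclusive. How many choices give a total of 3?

4

The generating function for the choices is (1 + x + x^2 + x^3 + x^4)·(1 + x + x^2 + x^3); the count is [x^3].
(1 + x + x^2 + x^3 + x^4) has coefficients 1,1,1,1 for degrees 0…3.
(1 + x + x^2 + x^3) has coefficients 1,1,1,1 for degrees 0…3.
[x^3] = 1·1 + 1·1 + 1·1 + 1·1 = 4.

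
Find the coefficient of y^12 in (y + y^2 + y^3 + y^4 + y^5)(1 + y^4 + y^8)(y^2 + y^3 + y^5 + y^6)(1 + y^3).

(y + y^2 + y^3 + y^4 + y^5) has coefficients 0,1,1,1,1,1 for degrees 0…5.
(1 + y^4 + y^8) has coefficients 1,0,0,0,1,0,0,0,1,0,0,0,0 for degrees 0…12.
Multiplying by (y^2 + y^3 + y^5 + y^6) gives running coefficients 0,0,1,1,0,1,2,1,0,1,2,1,0 for degrees 0…12.
Finally multiplying by (1 + y^3), the product of all factors after the first has coefficients 0,0,1,1,0,2,3,1,1,3,3,1,1 for degrees 0…12.
[y^12] = 1·1 + 1·3 + 1·3 + 1·1 + 1·1 = 9.

9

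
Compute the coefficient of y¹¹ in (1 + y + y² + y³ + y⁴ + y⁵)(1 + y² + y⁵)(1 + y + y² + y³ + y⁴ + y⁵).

(1 + y + y² + y³ + y⁴ + y⁵) has coefficients 1,1,1,1,1,1 for degrees 0…5.
(1 + y² + y⁵) has coefficients 1,0,1,0,0,1,0,0,0,0,0,0 for degrees 0…11.
Finally multiplying by (1 + y + y² + y³ + y⁴ + y⁵), the product of all factors after the first has coefficients 1,1,2,2,2,3,2,2,1,1,1,0 for degrees 0…11.
[y¹¹] = 1·0 + 1·1 + 1·1 + 1·1 + 1·2 + 1·2 = 7.

7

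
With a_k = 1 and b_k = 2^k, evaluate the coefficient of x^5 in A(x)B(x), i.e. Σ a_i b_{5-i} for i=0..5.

63

Write out a_i and b_{5-i} for i = 0,…,5 and sum the products.
Σ = 1·32 + 1·16 + 1·8 + 1·4 + 1·2 + 1·1 = 63.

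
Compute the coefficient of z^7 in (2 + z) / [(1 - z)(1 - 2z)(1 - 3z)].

Partial fractions give a closed form: a_n = (3/2)·1^n + (-10)·2^n + (21/2)·3^n.
At n = 7: a_7 = 21685.

21685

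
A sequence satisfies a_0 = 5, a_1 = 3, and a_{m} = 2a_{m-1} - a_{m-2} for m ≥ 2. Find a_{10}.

-15

The ordinary generating function has denominator 1 - 2z + z^2.
Iterating the recurrence: a_0,…,a_{10} = 5, 3, 1, -1, -3, -5, -7, -9, -11, -13, -15.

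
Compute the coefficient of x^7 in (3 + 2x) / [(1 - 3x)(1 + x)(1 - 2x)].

17360

Partial fractions give a closed form: a_n = (33/4)·3^n + (1/12)·(-1)^n + (-16/3)·2^n.
At n = 7: a_7 = 17360.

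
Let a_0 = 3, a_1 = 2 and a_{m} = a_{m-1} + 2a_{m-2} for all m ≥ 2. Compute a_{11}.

3412

The ordinary generating function has denominator 1 - x - 2x^2.
Iterating the recurrence: a_0,…,a_{11} = 3, 2, 8, 12, 28, 52, 108, 212, 428, 852, 1708, 3412.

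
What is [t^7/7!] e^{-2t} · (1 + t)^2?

-576

The EGF product rule gives c_7 = Σ_{k_1+k_2=7} C(7; k_1,k_2) · ∏ g_i(k_i), where e^{-2t} gives (-2)^k; (1+t)^2 gives the falling factorial (2)_k.
g_1(k) for k = 0…7: 1, -2, 4, -8, 16, -32, 64, -128.
g_2(k) for k = 0…7: 1, 2, 2, 0, 0, 0, 0, 0.
c_7 = Σ_k C(7,k)·g_1(k)·g_2(7−k) = 21·(-32)·2 + 7·64·2 + 1·(-128)·1 = −1344 + 896 − 128 = -576.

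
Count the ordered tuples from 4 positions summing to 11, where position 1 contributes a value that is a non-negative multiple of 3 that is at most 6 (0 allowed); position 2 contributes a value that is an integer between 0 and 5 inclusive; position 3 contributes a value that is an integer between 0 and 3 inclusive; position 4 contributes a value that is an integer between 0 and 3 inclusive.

The generating function for the choices is (1 + y³ + y⁶)·(1 + y + y² + y³ + y⁴ + y⁵)·(1 + y + y² + y³)·(1 + y + y² + y³); the count is [y¹¹].
(1 + y³ + y⁶) has coefficients 1,0,0,1,0,0,1 for degrees 0…6.
(1 + y + y² + y³ + y⁴ + y⁵) has coefficients 1,1,1,1,1,1,0,0,0,0,0,0 for degrees 0…11.
Multiplying by (1 + y + y² + y³) gives running coefficients 1,2,3,4,4,4,3,2,1,0,0,0 for degrees 0…11.
Finally multiplying by (1 + y + y² + y³), the product of all factors after the first has coefficients 1,3,6,10,13,15,15,13,10,6,3,1 for degrees 0…11.
[y¹¹] = 1·1 + 1·10 + 1·15 = 26.

26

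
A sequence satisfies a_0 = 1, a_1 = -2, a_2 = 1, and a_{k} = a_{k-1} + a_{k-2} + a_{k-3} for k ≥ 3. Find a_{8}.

-3

The ordinary generating function has denominator 1 - t - t^2 - t^3.
Iterating the recurrence: a_0,…,a_{8} = 1, -2, 1, 0, -1, 0, -1, -2, -3.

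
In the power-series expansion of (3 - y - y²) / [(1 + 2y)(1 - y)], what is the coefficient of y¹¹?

-4437

The denominator gives the recurrence a_n = −a_(n−1) + 2a_(n−2) for n ≥ 3; the numerator fixes a_0 = 3, a_1 = -4, a_2 = 9.
Iterating: 3, -4, 9, -17, 35, -69, 139, -277, 555, -1109, 2219, -4437, so a_11 = -4437.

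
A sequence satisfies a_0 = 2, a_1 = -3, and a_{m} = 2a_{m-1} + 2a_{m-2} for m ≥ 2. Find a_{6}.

The ordinary generating function has denominator 1 - 2q - 2q^2.
Iterating the recurrence: a_0,…,a_{6} = 2, -3, -2, -10, -24, -68, -184.

-184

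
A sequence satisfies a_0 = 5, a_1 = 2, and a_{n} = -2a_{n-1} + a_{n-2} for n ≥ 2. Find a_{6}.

5

The ordinary generating function has denominator 1 + 2q - q^2.
Iterating the recurrence: a_0,…,a_{6} = 5, 2, 1, 0, 1, -2, 5.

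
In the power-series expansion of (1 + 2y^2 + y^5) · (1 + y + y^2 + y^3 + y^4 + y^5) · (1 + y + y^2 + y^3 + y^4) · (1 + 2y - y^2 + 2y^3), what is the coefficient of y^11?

40

(1 + 2y^2 + y^5) has coefficients 1,0,2,0,0,1 for degrees 0…5.
(1 + y + y^2 + y^3 + y^4 + y^5) has coefficients 1,1,1,1,1,1,0,0,0,0,0,0 for degrees 0…11.
Multiplying by (1 + y + y^2 + y^3 + y^4) gives running coefficients 1,2,3,4,5,5,4,3,2,1,0,0 for degrees 0…11.
Finally multiplying by (1 + 2y - y^2 + 2y^3), the product of all factors after the first has coefficients 1,4,6,10,14,17,17,16,14,10,6,3 for degrees 0…11.
[y^11] = 1·3 + 2·10 + 1·17 = 40.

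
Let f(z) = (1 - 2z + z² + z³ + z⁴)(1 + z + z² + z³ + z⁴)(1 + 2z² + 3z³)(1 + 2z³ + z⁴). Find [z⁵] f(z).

(1 - 2z + z² + z³ + z⁴) has coefficients 1,-2,1,1,1 for degrees 0…4.
(1 + z + z² + z³ + z⁴) has coefficients 1,1,1,1,1,0 for degrees 0…5.
Multiplying by (1 + 2z² + 3z³) gives running coefficients 1,1,3,6,6,5 for degrees 0…5.
Finally multiplying by (1 + 2z³ + z⁴), the product of all factors after the first has coefficients 1,1,3,8,9,12 for degrees 0…5.
[z⁵] = 1·12 − 2·9 + 1·8 + 1·3 + 1·1 = 6.

6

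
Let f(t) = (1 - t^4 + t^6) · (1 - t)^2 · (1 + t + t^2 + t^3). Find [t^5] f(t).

(1 - t^4 + t^6) has coefficients 1,0,0,0,-1,0 for degrees 0…5.
(1 - t)^2 has coefficients 1,-2,1,0,0,0 for degrees 0…5.
Finally multiplying by (1 + t + t^2 + t^3), the product of all factors after the first has coefficients 1,-1,0,0,-1,1 for degrees 0…5.
[t^5] = 1·1 − 1·(-1) = 2.

2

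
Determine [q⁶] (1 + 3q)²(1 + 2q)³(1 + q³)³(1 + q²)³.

(1 + 3q)² has coefficients 1,6,9 for degrees 0…2.
(1 + 2q)³ has coefficients 1,6,12,8,0,0,0 for degrees 0…6.
Multiplying by (1 + q³)³ gives running coefficients 1,6,12,11,18,36,27 for degrees 0…6.
Finally multiplying by (1 + q²)³, the product of all factors after the first has coefficients 1,6,15,29,57,87,118 for degrees 0…6.
[q⁶] = 1·118 + 6·87 + 9·57 = 1153.

1153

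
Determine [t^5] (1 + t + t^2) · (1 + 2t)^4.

(1 + t + t^2) has coefficients 1,1,1 for degrees 0…2.
(1 + 2t)^4 has coefficients 1,8,24,32,16,0 for degrees 0…5.
[t^5] = 1·0 + 1·16 + 1·32 = 48.

48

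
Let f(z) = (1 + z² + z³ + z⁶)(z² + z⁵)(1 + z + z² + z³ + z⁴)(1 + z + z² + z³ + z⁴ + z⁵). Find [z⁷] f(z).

16

(1 + z² + z³ + z⁶) has coefficients 1,0,1,1,0,0,1 for degrees 0…6.
(z² + z⁵) has coefficients 0,0,1,0,0,1,0,0 for degrees 0…7.
Multiplying by (1 + z + z² + z³ + z⁴) gives running coefficients 0,0,1,1,1,2,2,1 for degrees 0…7.
Finally multiplying by (1 + z + z² + z³ + z⁴ + z⁵), the product of all factors after the first has coefficients 0,0,1,2,3,5,7,8 for degrees 0…7.
[z⁷] = 1·8 + 1·5 + 1·3 + 1·0 = 16.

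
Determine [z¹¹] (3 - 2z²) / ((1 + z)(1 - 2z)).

3413

The denominator gives the recurrence a_n = a_(n−1) + 2a_(n−2) for n ≥ 3; the numerator fixes a_0 = 3, a_1 = 3, a_2 = 7.
Iterating: 3, 3, 7, 13, 27, 53, 107, 213, 427, 853, 1707, 3413, so a_11 = 3413.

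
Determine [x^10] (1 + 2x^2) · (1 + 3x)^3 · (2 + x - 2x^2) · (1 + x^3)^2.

(1 + 2x^2) has coefficients 1,0,2 for degrees 0…2.
(1 + 3x)^3 has coefficients 1,9,27,27,0,0,0,0,0,0,0 for degrees 0…10.
Multiplying by (2 + x - 2x^2) gives running coefficients 2,19,61,63,-27,-54,0,0,0,0,0 for degrees 0…10.
Finally multiplying by (1 + x^3)^2, the product of all factors after the first has coefficients 2,19,61,67,11,68,128,-35,-47,63,-27 for degrees 0…10.
[x^10] = 1·(-27) + 2·(-47) = -121.

-121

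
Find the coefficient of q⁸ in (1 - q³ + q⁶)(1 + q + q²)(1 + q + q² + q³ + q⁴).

1

(1 - q³ + q⁶) has coefficients 1,0,0,-1,0,0,1 for degrees 0…6.
(1 + q + q²) has coefficients 1,1,1,0,0,0,0,0,0 for degrees 0…8.
Finally multiplying by (1 + q + q² + q³ + q⁴), the product of all factors after the first has coefficients 1,2,3,3,3,2,1,0,0 for degrees 0…8.
[q⁸] = 1·0 − 1·2 + 1·3 = 1.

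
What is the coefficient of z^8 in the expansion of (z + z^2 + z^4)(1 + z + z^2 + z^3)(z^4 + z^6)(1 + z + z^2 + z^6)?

10

(z + z^2 + z^4) has coefficients 0,1,1,0,1 for degrees 0…4.
(1 + z + z^2 + z^3) has coefficients 1,1,1,1,0,0,0,0,0 for degrees 0…8.
Multiplying by (z^4 + z^6) gives running coefficients 0,0,0,0,1,1,2,2,1 for degrees 0…8.
Finally multiplying by (1 + z + z^2 + z^6), the product of all factors after the first has coefficients 0,0,0,0,1,2,4,5,5 for degrees 0…8.
[z^8] = 1·5 + 1·4 + 1·1 = 10.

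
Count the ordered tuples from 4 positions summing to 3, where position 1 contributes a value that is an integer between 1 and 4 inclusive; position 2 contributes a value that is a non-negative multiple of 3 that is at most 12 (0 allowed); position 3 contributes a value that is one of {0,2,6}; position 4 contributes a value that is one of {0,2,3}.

The generating function for the choices is (x + x² + x³ + x⁴)·(1 + x³ + x⁶ + x⁹ + x¹²)·(1 + x² + x⁶)·(1 + x² + x³); the count is [x³].
(x + x² + x³ + x⁴) has coefficients 0,1,1,1 for degrees 0…3.
(1 + x³ + x⁶ + x⁹ + x¹²) has coefficients 1,0,0,1 for degrees 0…3.
Multiplying by (1 + x² + x⁶) gives running coefficients 1,0,1,1 for degrees 0…3.
Finally multiplying by (1 + x² + x³), the product of all factors after the first has coefficients 1,0,2,2 for degrees 0…3.
[x³] = 1·2 + 1·0 + 1·1 = 3.

3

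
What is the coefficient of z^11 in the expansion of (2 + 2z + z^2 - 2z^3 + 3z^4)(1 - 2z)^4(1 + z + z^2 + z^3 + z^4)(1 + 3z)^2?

(2 + 2z + z^2 - 2z^3 + 3z^4) has coefficients 2,2,1,-2,3 for degrees 0…4.
(1 - 2z)^4 has coefficients 1,-8,24,-32,16,0,0,0,0,0,0,0 for degrees 0…11.
Multiplying by (1 + z + z^2 + z^3 + z^4) gives running coefficients 1,-7,17,-15,1,0,8,-16,16,0,0,0 for degrees 0…11.
Finally multiplying by (1 + 3z)^2, the product of all factors after the first has coefficients 1,-1,-16,24,64,-129,17,32,-8,-48,144,0 for degrees 0…11.
[z^11] = 2·0 + 2·144 + 1·(-48) − 2·(-8) + 3·32 = 352.

352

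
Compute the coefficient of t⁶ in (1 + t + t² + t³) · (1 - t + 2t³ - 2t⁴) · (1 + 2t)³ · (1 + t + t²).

(1 + t + t² + t³) has coefficients 1,1,1,1 for degrees 0…3.
(1 - t + 2t³ - 2t⁴) has coefficients 1,-1,0,2,-2,0,0 for degrees 0…6.
Multiplying by (1 + 2t)³ gives running coefficients 1,5,6,-2,2,12,-8 for degrees 0…6.
Finally multiplying by (1 + t + t²), the product of all factors after the first has coefficients 1,6,12,9,6,12,6 for degrees 0…6.
[t⁶] = 1·6 + 1·12 + 1·6 + 1·9 = 33.

33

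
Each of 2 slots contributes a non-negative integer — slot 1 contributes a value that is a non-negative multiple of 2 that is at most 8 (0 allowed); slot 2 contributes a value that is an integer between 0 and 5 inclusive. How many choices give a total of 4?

The generating function for the choices is (1 + z² + z⁴ + z⁶ + z⁸)·(1 + z + z² + z³ + z⁴ + z⁵); the count is [z⁴].
(1 + z² + z⁴ + z⁶ + z⁸) has coefficients 1,0,1,0,1 for degrees 0…4.
(1 + z + z² + z³ + z⁴ + z⁵) has coefficients 1,1,1,1,1 for degrees 0…4.
[z⁴] = 1·1 + 1·1 + 1·1 = 3.

3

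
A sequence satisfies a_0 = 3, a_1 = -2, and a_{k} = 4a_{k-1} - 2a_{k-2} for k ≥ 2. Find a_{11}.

-976192

The ordinary generating function has denominator 1 - 4t + 2t^2.
Iterating the recurrence: a_0,…,a_{11} = 3, -2, -14, -52, -180, -616, -2104, -7184, -24528, -83744, -285920, -976192.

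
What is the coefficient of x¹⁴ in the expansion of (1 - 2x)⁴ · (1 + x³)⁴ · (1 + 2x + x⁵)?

-52

(1 - 2x)⁴ has coefficients 1,-8,24,-32,16 for degrees 0…4.
(1 + x³)⁴ has coefficients 1,0,0,4,0,0,6,0,0,4,0,0,1,0,0 for degrees 0…14.
Finally multiplying by (1 + 2x + x⁵), the product of all factors after the first has coefficients 1,2,0,4,8,1,6,12,4,4,8,6,1,2,4 for degrees 0…14.
[x¹⁴] = 1·4 − 8·2 + 24·1 − 32·6 + 16·8 = -52.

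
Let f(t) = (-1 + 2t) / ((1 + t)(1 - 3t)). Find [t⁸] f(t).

-1641

Partial fractions give a closed form: a_n = (-3/4)·(-1)^n + (-1/4)·3^n.
At n = 8: a_8 = -1641.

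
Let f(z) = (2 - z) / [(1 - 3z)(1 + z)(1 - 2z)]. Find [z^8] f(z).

The denominator gives the recurrence a_n = 4a_(n−1) − a_(n−2) − 6a_(n−3) for n ≥ 3; the numerator fixes a_0 = 2, a_1 = 7, a_2 = 26.
Iterating: 2, 7, 26, 85, 272, 847, 2606, 7945, 24092, so a_8 = 24092.

24092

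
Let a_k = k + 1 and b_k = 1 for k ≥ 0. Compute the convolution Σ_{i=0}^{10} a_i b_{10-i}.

66

The convolution is the x^10 coefficient of A(x)B(x).
Σ = 1·1 + 2·1 + 3·1 + 4·1 + 5·1 + 6·1 + 7·1 + 8·1 + 9·1 + 10·1 + 11·1 = 66.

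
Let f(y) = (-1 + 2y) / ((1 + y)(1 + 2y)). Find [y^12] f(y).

The denominator gives the recurrence a_n = −3a_(n−1) − 2a_(n−2) for n ≥ 2; the numerator fixes a_0 = -1, a_1 = 5.
Iterating: -1, 5, -13, 29, -61, 125, -253, 509, -1021, 2045, -4093, 8189, -16381, so a_12 = -16381.

-16381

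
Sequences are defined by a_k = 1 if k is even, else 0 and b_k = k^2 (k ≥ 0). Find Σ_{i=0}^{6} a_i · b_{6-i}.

Write out a_i and b_{6-i} for i = 0,…,6 and sum the products.
Σ = 1·36 + 0·25 + 1·16 + 0·9 + 1·4 + 0·1 + 1·0 = 56.

56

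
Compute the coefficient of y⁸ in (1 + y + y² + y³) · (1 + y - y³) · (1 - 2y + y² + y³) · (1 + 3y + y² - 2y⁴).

(1 + y + y² + y³) has coefficients 1,1,1,1 for degrees 0…3.
(1 + y - y³) has coefficients 1,1,0,-1,0,0,0,0,0 for degrees 0…8.
Multiplying by (1 - 2y + y² + y³) gives running coefficients 1,-1,-1,1,3,-1,-1,0,0 for degrees 0…8.
Finally multiplying by (1 + 3y + y² - 2y⁴), the product of all factors after the first has coefficients 1,2,-3,-3,3,11,1,-6,-7 for degrees 0…8.
[y⁸] = 1·(-7) + 1·(-6) + 1·1 + 1·11 = -1.

-1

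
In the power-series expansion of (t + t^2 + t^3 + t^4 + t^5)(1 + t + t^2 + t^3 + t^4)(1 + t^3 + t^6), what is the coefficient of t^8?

(t + t^2 + t^3 + t^4 + t^5) has coefficients 0,1,1,1,1,1 for degrees 0…5.
(1 + t + t^2 + t^3 + t^4) has coefficients 1,1,1,1,1,0,0,0,0 for degrees 0…8.
Finally multiplying by (1 + t^3 + t^6), the product of all factors after the first has coefficients 1,1,1,2,2,1,2,2,1 for degrees 0…8.
[t^8] = 1·2 + 1·2 + 1·1 + 1·2 + 1·2 = 9.

9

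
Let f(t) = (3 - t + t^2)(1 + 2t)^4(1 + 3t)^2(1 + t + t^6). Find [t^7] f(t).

753

(3 - t + t^2) has coefficients 3,-1,1 for degrees 0…2.
(1 + 2t)^4 has coefficients 1,8,24,32,16,0,0,0 for degrees 0…7.
Multiplying by (1 + 3t)^2 gives running coefficients 1,14,81,248,424,384,144,0 for degrees 0…7.
Finally multiplying by (1 + t + t^6), the product of all factors after the first has coefficients 1,15,95,329,672,808,529,158 for degrees 0…7.
[t^7] = 3·158 − 1·529 + 1·808 = 753.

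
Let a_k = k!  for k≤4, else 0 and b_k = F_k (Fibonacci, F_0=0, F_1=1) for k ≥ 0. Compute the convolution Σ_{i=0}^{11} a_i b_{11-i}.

650

The convolution is the x^11 coefficient of A(x)B(x).
Σ = 1·89 + 1·55 + 2·34 + 6·21 + 24·13 + 0·8 + 0·5 + 0·3 + 0·2 + 0·1 + 0·1 + 0·0 = 650.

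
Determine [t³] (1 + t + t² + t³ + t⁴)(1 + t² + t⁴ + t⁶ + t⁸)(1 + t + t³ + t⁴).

5

(1 + t + t² + t³ + t⁴) has coefficients 1,1,1,1 for degrees 0…3.
(1 + t² + t⁴ + t⁶ + t⁸) has coefficients 1,0,1,0 for degrees 0…3.
Finally multiplying by (1 + t + t³ + t⁴), the product of all factors after the first has coefficients 1,1,1,2 for degrees 0…3.
[t³] = 1·2 + 1·1 + 1·1 + 1·1 = 5.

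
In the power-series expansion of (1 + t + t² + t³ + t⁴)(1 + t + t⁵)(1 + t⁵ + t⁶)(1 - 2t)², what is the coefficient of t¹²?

(1 + t + t² + t³ + t⁴) has coefficients 1,1,1,1,1 for degrees 0…4.
(1 + t + t⁵) has coefficients 1,1,0,0,0,1,0,0,0,0,0,0,0 for degrees 0…12.
Multiplying by (1 + t⁵ + t⁶) gives running coefficients 1,1,0,0,0,2,2,1,0,0,1,1,0 for degrees 0…12.
Finally multiplying by (1 - 2t)², the product of all factors after the first has coefficients 1,-3,0,4,0,2,-6,1,4,4,1,-3,0 for degrees 0…12.
[t¹²] = 1·0 + 1·(-3) + 1·1 + 1·4 + 1·4 = 6.

6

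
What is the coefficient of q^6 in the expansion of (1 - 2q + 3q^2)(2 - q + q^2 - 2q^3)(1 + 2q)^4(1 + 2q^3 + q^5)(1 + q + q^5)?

(1 - 2q + 3q^2) has coefficients 1,-2,3 for degrees 0…2.
(2 - q + q^2 - 2q^3) has coefficients 2,-1,1,-2,0,0,0 for degrees 0…6.
Multiplying by (1 + 2q)^4 gives running coefficients 2,15,41,46,8,-32,-48 for degrees 0…6.
Multiplying by (1 + 2q^3 + q^5) gives running coefficients 2,15,41,50,38,52,59 for degrees 0…6.
Finally multiplying by (1 + q + q^5), the product of all factors after the first has coefficients 2,17,56,91,88,92,126 for degrees 0…6.
[q^6] = 1·126 − 2·92 + 3·88 = 206.

206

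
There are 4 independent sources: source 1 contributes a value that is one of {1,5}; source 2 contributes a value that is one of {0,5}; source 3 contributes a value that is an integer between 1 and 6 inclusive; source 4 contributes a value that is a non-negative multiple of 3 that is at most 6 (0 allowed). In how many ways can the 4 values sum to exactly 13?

6

The generating function for the choices is (z + z^5)·(1 + z^5)·(z + z^2 + z^3 + z^4 + z^5 + z^6)·(1 + z^3 + z^6); the count is [z^13].
(z + z^5) has coefficients 0,1,0,0,0,1 for degrees 0…5.
(1 + z^5) has coefficients 1,0,0,0,0,1,0,0,0,0,0,0,0,0 for degrees 0…13.
Multiplying by (z + z^2 + z^3 + z^4 + z^5 + z^6) gives running coefficients 0,1,1,1,1,1,2,1,1,1,1,1,0,0 for degrees 0…13.
Finally multiplying by (1 + z^3 + z^6), the product of all factors after the first has coefficients 0,1,1,1,2,2,3,3,3,4,3,3,3,2 for degrees 0…13.
[z^13] = 1·3 + 1·3 = 6.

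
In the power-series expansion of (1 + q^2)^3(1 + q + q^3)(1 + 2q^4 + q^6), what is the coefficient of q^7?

13

(1 + q^2)^3 has coefficients 1,0,3,0,3,0,1 for degrees 0…6.
(1 + q + q^3) has coefficients 1,1,0,1,0,0,0,0 for degrees 0…7.
Finally multiplying by (1 + 2q^4 + q^6), the product of all factors after the first has coefficients 1,1,0,1,2,2,1,3 for degrees 0…7.
[q^7] = 1·3 + 3·2 + 3·1 + 1·1 = 13.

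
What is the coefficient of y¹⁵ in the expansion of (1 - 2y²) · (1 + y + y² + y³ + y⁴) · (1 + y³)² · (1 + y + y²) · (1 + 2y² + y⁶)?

-19

(1 - 2y²) has coefficients 1,0,-2 for degrees 0…2.
(1 + y + y² + y³ + y⁴) has coefficients 1,1,1,1,1,0,0,0,0,0,0,0,0,0,0,0 for degrees 0…15.
Multiplying by (1 + y³)² gives running coefficients 1,1,1,3,3,2,3,3,1,1,1,0,0,0,0,0 for degrees 0…15.
Multiplying by (1 + y + y²) gives running coefficients 1,2,3,5,7,8,8,8,7,5,3,2,1,0,0,0 for degrees 0…15.
Finally multiplying by (1 + 2y² + y⁶), the product of all factors after the first has coefficients 1,2,5,9,13,18,23,26,26,26,24,20,15,12,9,5 for degrees 0…15.
[y¹⁵] = 1·5 − 2·12 = -19.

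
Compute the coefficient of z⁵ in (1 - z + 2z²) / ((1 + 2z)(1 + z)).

The denominator gives the recurrence a_n = −3a_(n−1) − 2a_(n−2) for n ≥ 3; the numerator fixes a_0 = 1, a_1 = -4, a_2 = 12.
Iterating: 1, -4, 12, -28, 60, -124, so a_5 = -124.

-124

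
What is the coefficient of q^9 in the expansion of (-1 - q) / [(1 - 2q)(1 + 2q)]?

The denominator gives the recurrence a_n = 4a_(n−2) for n ≥ 2; the numerator fixes a_0 = -1, a_1 = -1.
Iterating: -1, -1, -4, -4, -16, -16, -64, -64, -256, -256, so a_9 = -256.

-256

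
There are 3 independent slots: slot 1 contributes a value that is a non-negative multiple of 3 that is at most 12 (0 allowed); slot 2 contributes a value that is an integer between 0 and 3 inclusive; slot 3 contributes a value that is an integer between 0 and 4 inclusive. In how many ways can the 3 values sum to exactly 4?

6

The generating function for the choices is (1 + q^3 + q^6 + q^9 + q^12)·(1 + q + q^2 + q^3)·(1 + q + q^2 + q^3 + q^4); the count is [q^4].
(1 + q^3 + q^6 + q^9 + q^12) has coefficients 1,0,0,1,0 for degrees 0…4.
(1 + q + q^2 + q^3) has coefficients 1,1,1,1,0 for degrees 0…4.
Finally multiplying by (1 + q + q^2 + q^3 + q^4), the product of all factors after the first has coefficients 1,2,3,4,4 for degrees 0…4.
[q^4] = 1·4 + 1·2 = 6.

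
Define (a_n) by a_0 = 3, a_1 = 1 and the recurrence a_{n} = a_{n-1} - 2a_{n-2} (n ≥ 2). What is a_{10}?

91

The ordinary generating function has denominator 1 - z + 2z^2.
Iterating the recurrence: a_0,…,a_{10} = 3, 1, -5, -7, 3, 17, 11, -23, -45, 1, 91.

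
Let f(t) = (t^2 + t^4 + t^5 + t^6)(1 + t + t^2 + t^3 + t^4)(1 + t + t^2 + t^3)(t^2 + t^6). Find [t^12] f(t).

19

(t^2 + t^4 + t^5 + t^6) has coefficients 0,0,1,0,1,1,1 for degrees 0…6.
(1 + t + t^2 + t^3 + t^4) has coefficients 1,1,1,1,1,0,0,0,0,0,0,0,0 for degrees 0…12.
Multiplying by (1 + t + t^2 + t^3) gives running coefficients 1,2,3,4,4,3,2,1,0,0,0,0,0 for degrees 0…12.
Finally multiplying by (t^2 + t^6), the product of all factors after the first has coefficients 0,0,1,2,3,4,5,5,5,5,4,3,2 for degrees 0…12.
[t^12] = 1·4 + 1·5 + 1·5 + 1·5 = 19.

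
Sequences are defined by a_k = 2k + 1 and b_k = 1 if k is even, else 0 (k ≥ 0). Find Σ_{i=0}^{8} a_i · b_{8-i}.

Write out a_i and b_{8-i} for i = 0,…,8 and sum the products.
Σ = 1·1 + 3·0 + 5·1 + 7·0 + 9·1 + 11·0 + 13·1 + 15·0 + 17·1 = 45.

45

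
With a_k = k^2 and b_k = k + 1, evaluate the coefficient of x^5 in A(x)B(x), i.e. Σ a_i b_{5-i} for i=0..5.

105

Write out a_i and b_{5-i} for i = 0,…,5 and sum the products.
Σ = 0·6 + 1·5 + 4·4 + 9·3 + 16·2 + 25·1 = 105.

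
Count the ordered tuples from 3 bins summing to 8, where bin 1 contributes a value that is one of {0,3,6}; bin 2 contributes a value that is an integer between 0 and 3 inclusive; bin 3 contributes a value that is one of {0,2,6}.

4

The generating function for the choices is (1 + x³ + x⁶)·(1 + x + x² + x³)·(1 + x² + x⁶); the count is [x⁸].
(1 + x³ + x⁶) has coefficients 1,0,0,1,0,0,1 for degrees 0…6.
(1 + x + x² + x³) has coefficients 1,1,1,1,0,0,0,0,0 for degrees 0…8.
Finally multiplying by (1 + x² + x⁶), the product of all factors after the first has coefficients 1,1,2,2,1,1,1,1,1 for degrees 0…8.
[x⁸] = 1·1 + 1·1 + 1·2 = 4.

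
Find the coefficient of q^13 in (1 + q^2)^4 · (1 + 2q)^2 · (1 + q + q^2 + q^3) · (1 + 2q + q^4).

85

(1 + q^2)^4 has coefficients 1,0,4,0,6,0,4,0,1 for degrees 0…8.
(1 + 2q)^2 has coefficients 1,4,4,0,0,0,0,0,0,0,0,0,0,0 for degrees 0…13.
Multiplying by (1 + q + q^2 + q^3) gives running coefficients 1,5,9,9,8,4,0,0,0,0,0,0,0,0 for degrees 0…13.
Finally multiplying by (1 + 2q + q^4), the product of all factors after the first has coefficients 1,7,19,27,27,25,17,9,8,4,0,0,0,0 for degrees 0…13.
[q^13] = 1·0 + 4·0 + 6·4 + 4·9 + 1·25 = 85.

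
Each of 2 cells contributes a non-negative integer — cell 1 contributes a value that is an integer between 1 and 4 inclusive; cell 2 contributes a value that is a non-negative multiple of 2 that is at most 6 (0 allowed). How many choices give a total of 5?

2

The generating function for the choices is (t + t² + t³ + t⁴)·(1 + t² + t⁴ + t⁶); the count is [t⁵].
(t + t² + t³ + t⁴) has coefficients 0,1,1,1,1 for degrees 0…4.
(1 + t² + t⁴ + t⁶) has coefficients 1,0,1,0,1,0 for degrees 0…5.
[t⁵] = 1·1 + 1·0 + 1·1 + 1·0 = 2.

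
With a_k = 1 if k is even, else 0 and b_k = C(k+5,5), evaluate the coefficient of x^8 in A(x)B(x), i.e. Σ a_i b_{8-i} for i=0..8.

This is [x^8] in the product of the two ordinary generating functions.
Σ = 1·1287 + 0·792 + 1·462 + 0·252 + 1·126 + 0·56 + 1·21 + 0·6 + 1·1 = 1897.

1897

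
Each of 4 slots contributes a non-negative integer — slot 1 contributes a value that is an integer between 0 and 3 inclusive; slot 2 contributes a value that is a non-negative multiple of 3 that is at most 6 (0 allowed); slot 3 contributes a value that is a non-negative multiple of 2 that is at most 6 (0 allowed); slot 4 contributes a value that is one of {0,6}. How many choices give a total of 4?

The generating function for the choices is (1 + x + x^2 + x^3)·(1 + x^3 + x^6)·(1 + x^2 + x^4 + x^6)·(1 + x^6); the count is [x^4].
(1 + x + x^2 + x^3) has coefficients 1,1,1,1 for degrees 0…3.
(1 + x^3 + x^6) has coefficients 1,0,0,1,0 for degrees 0…4.
Multiplying by (1 + x^2 + x^4 + x^6) gives running coefficients 1,0,1,1,1 for degrees 0…4.
Finally multiplying by (1 + x^6), the product of all factors after the first has coefficients 1,0,1,1,1 for degrees 0…4.
[x^4] = 1·1 + 1·1 + 1·1 + 1·0 = 3.

3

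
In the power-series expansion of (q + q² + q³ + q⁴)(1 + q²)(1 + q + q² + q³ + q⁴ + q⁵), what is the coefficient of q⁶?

(q + q² + q³ + q⁴) has coefficients 0,1,1,1,1 for degrees 0…4.
(1 + q²) has coefficients 1,0,1,0,0,0,0 for degrees 0…6.
Finally multiplying by (1 + q + q² + q³ + q⁴ + q⁵), the product of all factors after the first has coefficients 1,1,2,2,2,2,1 for degrees 0…6.
[q⁶] = 1·2 + 1·2 + 1·2 + 1·2 = 8.

8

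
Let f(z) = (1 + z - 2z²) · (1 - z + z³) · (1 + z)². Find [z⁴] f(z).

(1 + z - 2z²) has coefficients 1,1,-2 for degrees 0…2.
(1 - z + z³) has coefficients 1,-1,0,1,0 for degrees 0…4.
Finally multiplying by (1 + z)², the product of all factors after the first has coefficients 1,1,-1,0,2 for degrees 0…4.
[z⁴] = 1·2 + 1·0 − 2·(-1) = 4.

4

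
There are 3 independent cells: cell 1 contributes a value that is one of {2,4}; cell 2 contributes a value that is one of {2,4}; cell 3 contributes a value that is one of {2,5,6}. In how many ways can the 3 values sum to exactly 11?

The generating function for the choices is (q^2 + q^4)·(q^2 + q^4)·(q^2 + q^5 + q^6); the count is [q^11].
(q^2 + q^4) has coefficients 0,0,1,0,1 for degrees 0…4.
(q^2 + q^4) has coefficients 0,0,1,0,1,0,0,0,0,0,0,0 for degrees 0…11.
Finally multiplying by (q^2 + q^5 + q^6), the product of all factors after the first has coefficients 0,0,0,0,1,0,1,1,1,1,1,0 for degrees 0…11.
[q^11] = 1·1 + 1·1 = 2.

2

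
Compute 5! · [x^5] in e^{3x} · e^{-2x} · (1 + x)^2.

The EGF product rule gives c_5 = Σ_{k_1+k_2+k_3=5} C(5; k_1,k_2,k_3) · ∏ g_i(k_i), where e^{3x} gives (3)^k; e^{-2x} gives (-2)^k; (1+x)^2 gives the falling factorial (2)_k.
g_1(k) for k = 0…5: 1, 3, 9, 27, 81, 243.
g_2(k) for k = 0…5: 1, -2, 4, -8, 16, -32.
g_3(k) for k = 0…5: 1, 2, 2, 0, 0, 0.
First combine the last two factors: h(k) = Σ_j C(k,j)·g_2(j)·g_3(k−j) for k = 0…5: 1, 0, -2, 4, 0, -32.
c_5 = Σ_k C(5,k)·g_1(k)·h(5−k) = 1·1·(-32) + 10·9·4 + 10·27·(-2) + 1·243·1 = −32 + 360 − 540 + 243 = 31.

31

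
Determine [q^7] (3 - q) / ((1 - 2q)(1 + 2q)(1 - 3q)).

Partial fractions give a closed form: a_n = (-5/2)·2^n + (7/10)·(-2)^n + (24/5)·3^n.
At n = 7: a_7 = 10088.

10088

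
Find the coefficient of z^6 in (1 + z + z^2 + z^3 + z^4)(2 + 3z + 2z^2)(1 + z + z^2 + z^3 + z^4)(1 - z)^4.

(1 + z + z^2 + z^3 + z^4) has coefficients 1,1,1,1,1 for degrees 0…4.
(2 + 3z + 2z^2) has coefficients 2,3,2,0,0,0,0 for degrees 0…6.
Multiplying by (1 + z + z^2 + z^3 + z^4) gives running coefficients 2,5,7,7,7,5,2 for degrees 0…6.
Finally multiplying by (1 - z)^4, the product of all factors after the first has coefficients 2,-3,-1,1,3,-4,3 for degrees 0…6.
[z^6] = 1·3 + 1·(-4) + 1·3 + 1·1 + 1·(-1) = 2.

2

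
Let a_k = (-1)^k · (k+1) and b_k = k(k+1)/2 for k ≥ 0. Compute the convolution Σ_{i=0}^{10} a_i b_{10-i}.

15

The convolution is the x^10 coefficient of A(x)B(x).
Σ = 1·55 − 2·45 + 3·36 − 4·28 + 5·21 − 6·15 + 7·10 − 8·6 + 9·3 − 10·1 + 11·0 = 15.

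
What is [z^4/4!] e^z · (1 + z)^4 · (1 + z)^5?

The EGF product rule gives c_4 = Σ_{k_1+k_2+k_3=4} C(4; k_1,k_2,k_3) · ∏ g_i(k_i), where e^z gives (1)^k; (1+z)^4 gives the falling factorial (4)_k; (1+z)^5 gives the falling factorial (5)_k.
g_1(k) for k = 0…4: 1, 1, 1, 1, 1.
g_2(k) for k = 0…4: 1, 4, 12, 24, 24.
g_3(k) for k = 0…4: 1, 5, 20, 60, 120.
First combine the last two factors: h(k) = Σ_j C(k,j)·g_2(j)·g_3(k−j) for k = 0…4: 1, 9, 72, 504, 3024.
c_4 = Σ_k C(4,k)·g_1(k)·h(4−k) = 1·1·3024 + 4·1·504 + 6·1·72 + 4·1·9 + 1·1·1 = 3024 + 2016 + 432 + 36 + 1 = 5509.

5509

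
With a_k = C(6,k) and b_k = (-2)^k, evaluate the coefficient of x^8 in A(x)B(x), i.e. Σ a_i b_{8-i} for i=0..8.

4

This is [x^8] in the product of the two ordinary generating functions.
Σ = 1·256 + 6·(-128) + 15·64 + 20·(-32) + 15·16 + 6·(-8) + 1·4 + 0·(-2) + 0·1 = 4.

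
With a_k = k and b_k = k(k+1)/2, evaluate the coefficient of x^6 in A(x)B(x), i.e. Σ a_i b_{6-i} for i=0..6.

70

The convolution is the t^6 coefficient of A(t)B(t).
Σ = 0·21 + 1·15 + 2·10 + 3·6 + 4·3 + 5·1 + 6·0 = 70.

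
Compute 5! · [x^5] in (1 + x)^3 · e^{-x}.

The EGF product rule gives c_5 = Σ_{k_1+k_2=5} C(5; k_1,k_2) · ∏ g_i(k_i), where (1+x)^3 gives the falling factorial (3)_k; e^{-x} gives (-1)^k.
g_1(k) for k = 0…5: 1, 3, 6, 6, 0, 0.
g_2(k) for k = 0…5: 1, -1, 1, -1, 1, -1.
c_5 = Σ_k C(5,k)·g_1(k)·g_2(5−k) = 1·1·(-1) + 5·3·1 + 10·6·(-1) + 10·6·1 = −1 + 15 − 60 + 60 = 14.

14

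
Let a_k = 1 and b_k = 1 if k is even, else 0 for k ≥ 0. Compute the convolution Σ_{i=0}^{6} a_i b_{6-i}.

This is [x^6] in the product of the two ordinary generating functions.
Σ = 1·1 + 1·0 + 1·1 + 1·0 + 1·1 + 1·0 + 1·1 = 4.

4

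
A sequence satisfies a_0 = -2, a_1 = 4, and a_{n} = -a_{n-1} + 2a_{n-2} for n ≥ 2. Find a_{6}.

The ordinary generating function has denominator 1 + y - 2y^2.
Iterating the recurrence: a_0,…,a_{6} = -2, 4, -8, 16, -32, 64, -128.

-128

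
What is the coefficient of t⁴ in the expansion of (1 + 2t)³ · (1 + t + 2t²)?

(1 + 2t)³ has coefficients 1,6,12,8 for degrees 0…3.
(1 + t + 2t²) has coefficients 1,1,2,0,0 for degrees 0…4.
[t⁴] = 1·0 + 6·0 + 12·2 + 8·1 = 32.

32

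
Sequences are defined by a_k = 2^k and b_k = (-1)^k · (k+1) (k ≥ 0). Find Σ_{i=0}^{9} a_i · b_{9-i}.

Write out a_i and b_{9-i} for i = 0,…,9 and sum the products.
Σ = 1·(-10) + 2·9 + 4·(-8) + 8·7 + 16·(-6) + 32·5 + 64·(-4) + 128·3 + 256·(-2) + 512·1 = 224.

224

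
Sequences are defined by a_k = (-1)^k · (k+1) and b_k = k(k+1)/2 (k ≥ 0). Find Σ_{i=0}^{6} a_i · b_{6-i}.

6

This is [x^6] in the product of the two ordinary generating functions.
Σ = 1·21 − 2·15 + 3·10 − 4·6 + 5·3 − 6·1 + 7·0 = 6.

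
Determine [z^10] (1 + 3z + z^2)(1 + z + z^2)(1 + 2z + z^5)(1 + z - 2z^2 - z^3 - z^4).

-16

(1 + 3z + z^2) has coefficients 1,3,1 for degrees 0…2.
(1 + z + z^2) has coefficients 1,1,1,0,0,0,0,0,0,0,0 for degrees 0…10.
Multiplying by (1 + 2z + z^5) gives running coefficients 1,3,3,2,0,1,1,1,0,0,0 for degrees 0…10.
Finally multiplying by (1 + z - 2z^2 - z^3 - z^4), the product of all factors after the first has coefficients 1,4,4,-2,-8,-9,-3,-2,-2,-4,-2 for degrees 0…10.
[z^10] = 1·(-2) + 3·(-4) + 1·(-2) = -16.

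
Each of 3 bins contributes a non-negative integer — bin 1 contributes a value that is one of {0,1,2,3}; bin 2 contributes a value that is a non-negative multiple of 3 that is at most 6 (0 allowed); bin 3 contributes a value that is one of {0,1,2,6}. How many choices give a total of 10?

The generating function for the choices is (1 + y + y² + y³)·(1 + y³ + y⁶)·(1 + y + y² + y⁶); the count is [y¹⁰].
(1 + y + y² + y³) has coefficients 1,1,1,1 for degrees 0…3.
(1 + y³ + y⁶) has coefficients 1,0,0,1,0,0,1,0,0,0,0 for degrees 0…10.
Finally multiplying by (1 + y + y² + y⁶), the product of all factors after the first has coefficients 1,1,1,1,1,1,2,1,1,1,0 for degrees 0…10.
[y¹⁰] = 1·0 + 1·1 + 1·1 + 1·1 = 3.

3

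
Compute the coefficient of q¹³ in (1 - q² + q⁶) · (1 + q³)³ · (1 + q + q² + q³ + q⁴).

6

(1 - q² + q⁶) has coefficients 1,0,-1,0,0,0,1 for degrees 0…6.
(1 + q³)³ has coefficients 1,0,0,3,0,0,3,0,0,1,0,0,0,0 for degrees 0…13.
Finally multiplying by (1 + q + q² + q³ + q⁴), the product of all factors after the first has coefficients 1,1,1,4,4,3,6,6,3,4,4,1,1,1 for degrees 0…13.
[q¹³] = 1·1 − 1·1 + 1·6 = 6.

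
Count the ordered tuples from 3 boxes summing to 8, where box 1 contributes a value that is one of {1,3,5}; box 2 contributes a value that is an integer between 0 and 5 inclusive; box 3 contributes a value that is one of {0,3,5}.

7

The generating function for the choices is (q + q^3 + q^5)·(1 + q + q^2 + q^3 + q^4 + q^5)·(1 + q^3 + q^5); the count is [q^8].
(q + q^3 + q^5) has coefficients 0,1,0,1,0,1 for degrees 0…5.
(1 + q + q^2 + q^3 + q^4 + q^5) has coefficients 1,1,1,1,1,1,0,0,0 for degrees 0…8.
Finally multiplying by (1 + q^3 + q^5), the product of all factors after the first has coefficients 1,1,1,2,2,3,2,2,2 for degrees 0…8.
[q^8] = 1·2 + 1·3 + 1·2 = 7.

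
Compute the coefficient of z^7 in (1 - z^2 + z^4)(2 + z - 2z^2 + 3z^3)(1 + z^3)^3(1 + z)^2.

24

(1 - z^2 + z^4) has coefficients 1,0,-1,0,1 for degrees 0…4.
(2 + z - 2z^2 + 3z^3) has coefficients 2,1,-2,3,0,0,0,0 for degrees 0…7.
Multiplying by (1 + z^3)^3 gives running coefficients 2,1,-2,9,3,-6,15,3 for degrees 0…7.
Finally multiplying by (1 + z)^2, the product of all factors after the first has coefficients 2,5,2,6,19,9,6,27 for degrees 0…7.
[z^7] = 1·27 − 1·9 + 1·6 = 24.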